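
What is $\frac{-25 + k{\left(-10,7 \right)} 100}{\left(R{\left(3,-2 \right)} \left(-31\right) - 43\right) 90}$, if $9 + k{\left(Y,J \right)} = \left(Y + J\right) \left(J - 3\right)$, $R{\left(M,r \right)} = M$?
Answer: $\frac{25}{144} \approx 0.17361$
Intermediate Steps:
$k{\left(Y,J \right)} = -9 + \left(-3 + J\right) \left(J + Y\right)$ ($k{\left(Y,J \right)} = -9 + \left(Y + J\right) \left(J - 3\right) = -9 + \left(J + Y\right) \left(-3 + J\right) = -9 + \left(-3 + J\right) \left(J + Y\right)$)
$\frac{-25 + k{\left(-10,7 \right)} 100}{\left(R{\left(3,-2 \right)} \left(-31\right) - 43\right) 90} = \frac{-25 + \left(-9 + 7^{2} - 21 - -30 + 7 \left(-10\right)\right) 100}{\left(3 \left(-31\right) - 43\right) 90} = \frac{-25 + \left(-9 + 49 - 21 + 30 - 70\right) 100}{\left(-93 - 43\right) 90} = \frac{-25 - 2100}{\left(-136\right) 90} = \frac{-25 - 2100}{-12240} = \left(-2125\right) \left(- \frac{1}{12240}\right) = \frac{25}{144}$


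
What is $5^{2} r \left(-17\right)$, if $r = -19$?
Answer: $8075$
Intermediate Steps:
$5^{2} r \left(-17\right) = 5^{2} \left(-19\right) \left(-17\right) = 25 \left(-19\right) \left(-17\right) = \left(-475\right) \left(-17\right) = 8075$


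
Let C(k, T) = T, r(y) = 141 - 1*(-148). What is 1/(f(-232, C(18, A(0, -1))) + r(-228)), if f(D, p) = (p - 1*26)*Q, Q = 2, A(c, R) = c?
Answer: 1/237 ≈ 0.0042194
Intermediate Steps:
r(y) = 289 (r(y) = 141 + 148 = 289)
f(D, p) = -52 + 2*p (f(D, p) = (p - 1*26)*2 = (p - 26)*2 = (-26 + p)*2 = -52 + 2*p)
1/(f(-232, C(18, A(0, -1))) + r(-228)) = 1/((-52 + 2*0) + 289) = 1/((-52 + 0) + 289) = 1/(-52 + 289) = 1/237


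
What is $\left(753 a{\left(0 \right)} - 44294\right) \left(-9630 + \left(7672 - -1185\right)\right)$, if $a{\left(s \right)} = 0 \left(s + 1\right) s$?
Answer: $34239262$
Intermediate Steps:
$a{\left(s \right)} = 0$ ($a{\left(s \right)} = 0 \left(1 + s\right) s = 0 s = 0$)
$\left(753 a{\left(0 \right)} - 44294\right) \left(-9630 + \left(7672 - -1185\right)\right) = \left(753 \cdot 0 - 44294\right) \left(-9630 + \left(7672 - -1185\right)\right) = \left(0 - 44294\right) \left(-9630 + \left(7672 + 1185\right)\right) = - 44294 \left(-9630 + 8857\right) = \left(-44294\right) \left(-773\right) = 34239262$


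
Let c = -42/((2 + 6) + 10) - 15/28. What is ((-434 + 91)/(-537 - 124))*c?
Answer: -11809/7932 ≈ -1.4888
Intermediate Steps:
c = -241/84 (c = -42/(8 + 10) - 15*1/28 = -42/18 - 15/28 = -42*1/18 - 15/28 = -7/3 - 15/28 = -241/84 ≈ -2.8690)
((-434 + 91)/(-537 - 124))*c = ((-434 + 91)/(-537 - 124))*(-241/84) = -343/(-661)*(-241/84) = -343*(-1/661)*(-241/84) = (343/661)*(-241/84) = -11809/7932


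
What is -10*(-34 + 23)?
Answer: 110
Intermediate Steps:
-10*(-34 + 23) = -10*(-11) = 110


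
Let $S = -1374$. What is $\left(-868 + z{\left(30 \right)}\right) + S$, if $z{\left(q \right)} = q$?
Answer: $-2212$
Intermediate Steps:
$\left(-868 + z{\left(30 \right)}\right) + S = \left(-868 + 30\right) - 1374 = -838 - 1374 = -2212$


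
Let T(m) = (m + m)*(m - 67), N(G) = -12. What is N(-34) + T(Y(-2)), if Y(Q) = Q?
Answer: 264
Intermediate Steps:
T(m) = 2*m*(-67 + m) (T(m) = (2*m)*(-67 + m) = 2*m*(-67 + m))
N(-34) + T(Y(-2)) = -12 + 2*(-2)*(-67 - 2) = -12 + 2*(-2)*(-69) = -12 + 276 = 264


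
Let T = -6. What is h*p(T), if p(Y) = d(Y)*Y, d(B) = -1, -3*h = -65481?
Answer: 130962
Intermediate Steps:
h = 21827 (h = -⅓*(-65481) = 21827)
p(Y) = -Y
h*p(T) = 21827*(-1*(-6)) = 21827*6 = 130962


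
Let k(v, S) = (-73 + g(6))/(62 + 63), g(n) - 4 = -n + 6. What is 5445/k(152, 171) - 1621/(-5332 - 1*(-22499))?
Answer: -3894800408/394841 ≈ -9864.2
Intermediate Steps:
g(n) = 10 - n (g(n) = 4 + (-n + 6) = 4 + (6 - n) = 10 - n)
k(v, S) = -69/125 (k(v, S) = (-73 + (10 - 1*6))/(62 + 63) = (-73 + (10 - 6))/125 = (-73 + 4)*(1/125) = -69*1/125 = -69/125)
5445/k(152, 171) - 1621/(-5332 - 1*(-22499)) = 5445/(-69/125) - 1621/(-5332 - 1*(-22499)) = 5445*(-125/69) - 1621/(-5332 + 22499) = -226875/23 - 1621/17167 = -3894800408/394841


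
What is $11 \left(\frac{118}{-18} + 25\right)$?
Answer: $\frac{1826}{9} \approx 202.89$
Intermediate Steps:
$11 \left(\frac{118}{-18} + 25\right) = 11 \left(118 \left(- \frac{1}{18}\right) + 25\right) = 11 \left(- \frac{59}{9} + 25\right) = 11 \cdot \frac{166}{9} = \frac{1826}{9}$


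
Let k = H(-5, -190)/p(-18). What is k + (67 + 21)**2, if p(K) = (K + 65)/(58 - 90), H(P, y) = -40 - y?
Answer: 359168/47 ≈ 7641.9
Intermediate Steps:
p(K) = -65/32 - K/32 (p(K) = (65 + K)/(-32) = (65 + K)*(-1/32) = -65/32 - K/32)
k = -4800/47 (k = (-40 - 1*(-190))/(-65/32 - 1/32*(-18)) = (-40 + 190)/(-65/32 + 9/16) = 150/(-47/32) = 150*(-32/47) = -4800/47 ≈ -102.13)
k + (67 + 21)**2 = -4800/47 + (67 + 21)**2 = -4800/47 + 88**2 = -4800/47 + 7744 = 359168/47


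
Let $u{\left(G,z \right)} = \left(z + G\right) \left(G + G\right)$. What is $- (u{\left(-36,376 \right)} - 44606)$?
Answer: $69086$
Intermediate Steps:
$u{\left(G,z \right)} = 2 G \left(G + z\right)$ ($u{\left(G,z \right)} = \left(G + z\right) 2 G = 2 G \left(G + z\right)$)
$- (u{\left(-36,376 \right)} - 44606) = - (2 \left(-36\right) \left(-36 + 376\right) - 44606) = - (2 \left(-36\right) 340 - 44606) = - (-24480 - 44606) = \left(-1\right) \left(-69086\right) = 69086$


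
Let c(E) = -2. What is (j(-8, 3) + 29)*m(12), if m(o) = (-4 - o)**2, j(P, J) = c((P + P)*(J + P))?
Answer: 6912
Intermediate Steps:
j(P, J) = -2
(j(-8, 3) + 29)*m(12) = (-2 + 29)*(4 + 12)**2 = 27*16**2 = 27*256 = 6912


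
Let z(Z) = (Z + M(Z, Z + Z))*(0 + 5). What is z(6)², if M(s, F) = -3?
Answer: 225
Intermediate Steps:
z(Z) = -15 + 5*Z (z(Z) = (Z - 3)*(0 + 5) = (-3 + Z)*5 = -15 + 5*Z)
z(6)² = (-15 + 5*6)² = (-15 + 30)² = 15² = 225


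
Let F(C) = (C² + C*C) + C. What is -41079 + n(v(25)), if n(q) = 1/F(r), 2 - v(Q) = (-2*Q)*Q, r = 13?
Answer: -14418728/351 ≈ -41079.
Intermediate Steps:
F(C) = C + 2*C² (F(C) = (C² + C²) + C = 2*C² + C = C + 2*C²)
v(Q) = 2 + 2*Q² (v(Q) = 2 - (-2*Q)*Q = 2 - (-2)*Q² = 2 + 2*Q²)
n(q) = 1/351 (n(q) = 1/(13*(1 + 2*13)) = 1/(13*(1 + 26)) = 1/(13*27) = 1/351)
-41079 + n(v(25)) = -41079 + 1/351 = -14418728/351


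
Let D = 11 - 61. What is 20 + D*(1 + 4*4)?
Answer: -830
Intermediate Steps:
D = -50
20 + D*(1 + 4*4) = 20 - 50*(1 + 4*4) = 20 - 50*(1 + 16) = 20 - 50*17 = 20 - 850 = -830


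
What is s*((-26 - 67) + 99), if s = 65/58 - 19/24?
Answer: 229/116 ≈ 1.9741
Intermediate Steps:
s = 229/696 (s = 65*(1/58) - 19*1/24 = 65/58 - 19/24 = 229/696 ≈ 0.32902)
s*((-26 - 67) + 99) = 229*((-26 - 67) + 99)/696 = 229*(-93 + 99)/696 = (229/696)*6 = 229/116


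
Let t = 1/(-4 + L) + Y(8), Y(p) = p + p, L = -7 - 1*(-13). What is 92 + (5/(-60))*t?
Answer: 725/8 ≈ 90.625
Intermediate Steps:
L = 6 (L = -7 + 13 = 6)
Y(p) = 2*p
t = 33/2 (t = 1/(-4 + 6) + 2*8 = 1/2 + 16 = ½ + 16 = 33/2 ≈ 16.500)
92 + (5/(-60))*t = 92 + (5/(-60))*(33/2) = 92 + (5*(-1/60))*(33/2) = 92 - 1/12*33/2 = 92 - 11/8 = 725/8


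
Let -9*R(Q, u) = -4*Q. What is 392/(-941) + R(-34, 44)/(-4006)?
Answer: -7002596/16963407 ≈ -0.41281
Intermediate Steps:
R(Q, u) = 4*Q/9 (R(Q, u) = -(-4)*Q/9 = 4*Q/9)
392/(-941) + R(-34, 44)/(-4006) = 392/(-941) + ((4/9)*(-34))/(-4006) = 392*(-1/941) - 136/9*(-1/4006) = -392/941 + 68/18027 = -7002596/16963407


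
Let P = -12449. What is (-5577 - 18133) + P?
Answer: -36159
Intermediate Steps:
(-5577 - 18133) + P = (-5577 - 18133) - 12449 = -23710 - 12449 = -36159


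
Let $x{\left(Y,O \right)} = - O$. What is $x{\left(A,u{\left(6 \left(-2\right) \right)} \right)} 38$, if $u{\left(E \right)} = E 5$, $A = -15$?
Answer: $2280$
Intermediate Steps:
$u{\left(E \right)} = 5 E$
$x{\left(A,u{\left(6 \left(-2\right) \right)} \right)} 38 = - 5 \cdot 6 \left(-2\right) 38 = - 5 \left(-12\right) 38 = \left(-1\right) \left(-60\right) 38 = 60 \cdot 38 = 2280$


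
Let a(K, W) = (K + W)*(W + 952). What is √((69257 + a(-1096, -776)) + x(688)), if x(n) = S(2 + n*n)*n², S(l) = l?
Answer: √224055228809 ≈ 4.7334e+5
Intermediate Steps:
x(n) = n²*(2 + n²) (x(n) = (2 + n*n)*n² = (2 + n²)*n² = n²*(2 + n²))
a(K, W) = (952 + W)*(K + W) (a(K, W) = (K + W)*(952 + W) = (952 + W)*(K + W))
√((69257 + a(-1096, -776)) + x(688)) = √((69257 + ((-776)² + 952*(-1096) + 952*(-776) - 1096*(-776))) + 688²*(2 + 688²)) = √((69257 + (602176 - 1043392 - 738752 + 850496)) + 473344*(2 + 473344)) = √((69257 - 329472) + 473344*473346) = √(-260215 + 224055489024) = √224055228809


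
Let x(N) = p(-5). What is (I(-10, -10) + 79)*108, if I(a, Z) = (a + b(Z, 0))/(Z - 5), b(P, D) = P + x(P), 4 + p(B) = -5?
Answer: 43704/5 ≈ 8740.8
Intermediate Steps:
p(B) = -9 (p(B) = -4 - 5 = -9)
x(N) = -9
b(P, D) = -9 + P (b(P, D) = P - 9 = -9 + P)
I(a, Z) = (-9 + Z + a)/(-5 + Z) (I(a, Z) = (a + (-9 + Z))/(Z - 5) = (-9 + Z + a)/(-5 + Z))
(I(-10, -10) + 79)*108 = ((-9 - 10 - 10)/(-5 - 10) + 79)*108 = (-29/(-15) + 79)*108 = (-1/15*(-29) + 79)*108 = (29/15 + 79)*108 = (1214/15)*108 = 43704/5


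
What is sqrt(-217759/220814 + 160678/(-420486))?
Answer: I*sqrt(46071589380731574)/183496434 ≈ 1.1697*I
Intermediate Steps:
sqrt(-217759/220814 + 160678/(-420486)) = sqrt(-217759*1/220814 + 160678*(-1/420486)) = sqrt(-217759/220814 - 3493/9141) = sqrt(-251076211/183496434) = I*sqrt(46071589380731574)/183496434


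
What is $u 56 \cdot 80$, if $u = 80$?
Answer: $358400$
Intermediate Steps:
$u 56 \cdot 80 = 80 \cdot 56 \cdot 80 = 4480 \cdot 80 = 358400$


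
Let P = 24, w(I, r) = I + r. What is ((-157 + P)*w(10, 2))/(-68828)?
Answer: 399/17207 ≈ 0.023188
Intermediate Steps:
((-157 + P)*w(10, 2))/(-68828) = ((-157 + 24)*(10 + 2))/(-68828) = -133*12*(-1/68828) = -1596*(-1/68828) = 399/17207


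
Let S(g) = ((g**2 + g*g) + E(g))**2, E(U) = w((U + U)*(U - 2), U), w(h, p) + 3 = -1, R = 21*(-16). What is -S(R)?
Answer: -50980220944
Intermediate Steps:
R = -336
w(h, p) = -4 (w(h, p) = -3 - 1 = -4)
E(U) = -4
S(g) = (-4 + 2*g**2)**2 (S(g) = ((g**2 + g*g) - 4)**2 = ((g**2 + g**2) - 4)**2 = (2*g**2 - 4)**2 = (-4 + 2*g**2)**2)
-S(R) = -4*(-2 + (-336)**2)**2 = -4*(-2 + 112896)**2 = -4*112894**2 = -4*12745055236 = -1*50980220944 = -50980220944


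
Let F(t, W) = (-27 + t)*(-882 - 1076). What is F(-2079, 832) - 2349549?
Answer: 1773999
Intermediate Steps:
F(t, W) = 52866 - 1958*t (F(t, W) = (-27 + t)*(-1958) = 52866 - 1958*t)
F(-2079, 832) - 2349549 = (52866 - 1958*(-2079)) - 2349549 = (52866 + 4070682) - 2349549 = 4123548 - 2349549 = 1773999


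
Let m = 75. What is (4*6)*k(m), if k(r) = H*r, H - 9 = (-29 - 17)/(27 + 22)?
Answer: 711000/49 ≈ 14510.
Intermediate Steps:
H = 395/49 (H = 9 + (-29 - 17)/(27 + 22) = 9 - 46/49 = 395/49 ≈ 8.0612)
k(r) = 395*r/49
(4*6)*k(m) = (4*6)*((395/49)*75) = 24*(29625/49) = 711000/49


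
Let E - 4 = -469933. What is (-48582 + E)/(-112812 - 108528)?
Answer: 24691/10540 ≈ 2.3426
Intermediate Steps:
E = -469929 (E = 4 - 469933 = -469929)
(-48582 + E)/(-112812 - 108528) = (-48582 - 469929)/(-112812 - 108528) = -518511/(-221340) = -518511*(-1/221340) = 24691/10540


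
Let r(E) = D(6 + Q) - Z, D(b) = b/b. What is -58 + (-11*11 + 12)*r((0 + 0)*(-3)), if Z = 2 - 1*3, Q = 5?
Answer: -276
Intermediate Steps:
D(b) = 1
Z = -1 (Z = 2 - 3 = -1)
r(E) = 2 (r(E) = 1 - 1*(-1) = 1 + 1 = 2)
-58 + (-11*11 + 12)*r((0 + 0)*(-3)) = -58 + (-11*11 + 12)*2 = -58 + (-121 + 12)*2 = -58 - 109*2 = -58 - 218 = -276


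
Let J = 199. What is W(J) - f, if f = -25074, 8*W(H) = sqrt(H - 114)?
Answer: 25074 + sqrt(85)/8 ≈ 25075.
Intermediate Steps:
W(H) = sqrt(-114 + H)/8 (W(H) = sqrt(H - 114)/8 = sqrt(-114 + H)/8)
W(J) - f = sqrt(-114 + 199)/8 - 1*(-25074) = sqrt(85)/8 + 25074 = 25074 + sqrt(85)/8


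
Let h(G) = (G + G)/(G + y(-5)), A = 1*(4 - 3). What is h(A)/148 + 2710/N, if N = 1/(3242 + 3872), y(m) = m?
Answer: 5706566239/296 ≈ 1.9279e+7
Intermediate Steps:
A = 1 (A = 1*1 = 1)
h(G) = 2*G/(-5 + G) (h(G) = (G + G)/(G - 5) = (2*G)/(-5 + G) = 2*G/(-5 + G))
N = 1/7114 ≈ 0.00014057
h(A)/148 + 2710/N = (2*1/(-5 + 1))/148 + 2710/(1/7114) = (2*1/(-4))*(1/148) + 2710*7114 = (2*1*(-1/4))*(1/148) + 19278940 = -1/2*1/148 + 19278940 = -1/296 + 19278940 = 5706566239/296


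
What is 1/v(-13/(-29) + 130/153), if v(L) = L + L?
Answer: 4437/11518 ≈ 0.38522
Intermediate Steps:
v(L) = 2*L
1/v(-13/(-29) + 130/153) = 1/(2*(-13/(-29) + 130/153)) = 1/(2*(-13*(-1/29) + 130*(1/153))) = 1/(2*(13/29 + 130/153)) = 1/(2*(5759/4437)) = 1/(11518/4437) = 4437/11518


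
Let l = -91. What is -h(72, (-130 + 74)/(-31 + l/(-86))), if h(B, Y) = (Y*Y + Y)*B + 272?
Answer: -4366374032/6630625 ≈ -658.52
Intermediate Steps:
h(B, Y) = 272 + B*(Y + Y**2) (h(B, Y) = (Y**2 + Y)*B + 272 = (Y + Y**2)*B + 272 = B*(Y + Y**2) + 272 = 272 + B*(Y + Y**2))
-h(72, (-130 + 74)/(-31 + l/(-86))) = -(272 + 72*((-130 + 74)/(-31 - 91/(-86))) + 72*((-130 + 74)/(-31 - 91/(-86)))**2) = -(272 + 72*(-56/(-31 - 91*(-1/86))) + 72*(-56/(-31 - 91*(-1/86)))**2) = -(272 + 72*(-56/(-31 + 91/86)) + 72*(-56/(-31 + 91/86))**2) = -(272 + 72*(-56/(-2575/86)) + 72*(-56/(-2575/86))**2) = -(272 + 72*(-56*(-86/2575)) + 72*(-56*(-86/2575))**2) = -(272 + 72*(4816/2575) + 72*(4816/2575)**2) = -(272 + 346752/2575 + 72*(23193856/6630625)) = -(272 + 346752/2575 + 1669957632/6630625) = -1*4366374032/6630625 = -4366374032/6630625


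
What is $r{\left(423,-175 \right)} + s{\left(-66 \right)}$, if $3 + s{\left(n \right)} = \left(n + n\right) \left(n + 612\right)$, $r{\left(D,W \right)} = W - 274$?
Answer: $-72524$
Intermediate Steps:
$r{\left(D,W \right)} = -274 + W$ ($r{\left(D,W \right)} = W - 274 = -274 + W$)
$s{\left(n \right)} = -3 + 2 n \left(612 + n\right)$ ($s{\left(n \right)} = -3 + \left(n + n\right) \left(n + 612\right) = -3 + 2 n \left(612 + n\right)$)
$r{\left(423,-175 \right)} + s{\left(-66 \right)} = \left(-274 - 175\right) + \left(-3 + 2 \left(-66\right)^{2} + 1224 \left(-66\right)\right) = -449 - 72075 = -72524$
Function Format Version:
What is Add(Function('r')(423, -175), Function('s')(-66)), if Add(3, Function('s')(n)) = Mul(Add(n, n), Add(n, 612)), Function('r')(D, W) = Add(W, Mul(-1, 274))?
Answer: -72524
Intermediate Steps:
Function('r')(D, W) = Add(-274, W) (Function('r')(D, W) = Add(W, -274) = Add(-274, W))
Function('s')(n) = Add(-3, Mul(2, n, Add(612, n))) (Function('s')(n) = Add(-3, Mul(Add(n, n), Add(n, 612))) = Add(-3, Mul(Mul(2, n), Add(612, n))) = Add(-3, Mul(2, n, Add(612, n))))
Add(Function('r')(423, -175), Function('s')(-66)) = Add(Add(-274, -175), Add(-3, Mul(2, Pow(-66, 2)), Mul(1224, -66))) = Add(-449, Add(-3, Mul(2, 4356), -80784)) = Add(-449, Add(-3, 8712, -80784)) = Add(-449, -72075) = -72524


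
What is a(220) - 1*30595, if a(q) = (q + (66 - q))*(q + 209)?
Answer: -2281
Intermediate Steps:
a(q) = 13794 + 66*q (a(q) = 66*(209 + q) = 13794 + 66*q)
a(220) - 1*30595 = (13794 + 66*220) - 1*30595 = (13794 + 14520) - 30595 = 28314 - 30595 = -2281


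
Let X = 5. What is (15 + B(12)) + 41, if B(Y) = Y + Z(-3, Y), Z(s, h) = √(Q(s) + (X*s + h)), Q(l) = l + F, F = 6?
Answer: 68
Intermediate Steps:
Q(l) = 6 + l (Q(l) = l + 6 = 6 + l)
Z(s, h) = √(6 + h + 6*s) (Z(s, h) = √((6 + s) + (5*s + h)) = √((6 + s) + (h + 5*s)) = √(6 + h + 6*s))
B(Y) = Y + √(-12 + Y) (B(Y) = Y + √(6 + Y + 6*(-3)) = Y + √(6 + Y - 18) = Y + √(-12 + Y))
(15 + B(12)) + 41 = (15 + (12 + √(-12 + 12))) + 41 = (15 + (12 + √0)) + 41 = (15 + (12 + 0)) + 41 = (15 + 12) + 41 = 27 + 41 = 68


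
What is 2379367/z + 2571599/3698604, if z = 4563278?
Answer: 10267628722595/8438879131956 ≈ 1.2167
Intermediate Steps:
2379367/z + 2571599/3698604 = 2379367/4563278 + 2571599/3698604 = 10267628722595/8438879131956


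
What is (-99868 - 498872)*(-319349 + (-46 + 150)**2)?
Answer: 184731048420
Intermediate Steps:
(-99868 - 498872)*(-319349 + (-46 + 150)**2) = -598740*(-319349 + 104**2) = -598740*(-319349 + 10816) = -598740*(-308533) = 184731048420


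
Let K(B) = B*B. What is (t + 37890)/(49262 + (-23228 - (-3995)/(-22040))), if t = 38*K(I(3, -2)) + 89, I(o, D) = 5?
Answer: 171599032/114757073 ≈ 1.4953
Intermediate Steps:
K(B) = B²
t = 1039 (t = 38*5² + 89 = 38*25 + 89 = 950 + 89 = 1039)
(t + 37890)/(49262 + (-23228 - (-3995)/(-22040))) = (1039 + 37890)/(49262 + (-23228 - (-3995)/(-22040))) = 38929/(49262 + (-23228 - (-3995)*(-1)/22040)) = 38929/(49262 + (-23228 - 1*799/4408)) = 38929/(49262 + (-23228 - 799/4408)) = 38929/(49262 - 102389823/4408) = 38929/(114757073/4408) = 38929*(4408/114757073) = 171599032/114757073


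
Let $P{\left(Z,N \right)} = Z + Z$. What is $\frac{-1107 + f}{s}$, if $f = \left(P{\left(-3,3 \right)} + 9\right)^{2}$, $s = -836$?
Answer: $\frac{549}{418} \approx 1.3134$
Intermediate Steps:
$P{\left(Z,N \right)} = 2 Z$
$f = 9$ ($f = \left(2 \left(-3\right) + 9\right)^{2} = \left(-6 + 9\right)^{2} = 3^{2} = 9$)
$\frac{-1107 + f}{s} = \frac{-1107 + 9}{-836} = \left(- \frac{1}{836}\right) \left(-1098\right) = \frac{549}{418}$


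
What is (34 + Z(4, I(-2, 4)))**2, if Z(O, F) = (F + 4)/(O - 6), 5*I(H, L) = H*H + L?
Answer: 24336/25 ≈ 973.44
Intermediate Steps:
I(H, L) = L/5 + H**2/5 (I(H, L) = (H*H + L)/5 = (H**2 + L)/5 = (L + H**2)/5 = L/5 + H**2/5)
Z(O, F) = (4 + F)/(-6 + O)
(34 + Z(4, I(-2, 4)))**2 = (34 + (4 + ((1/5)*4 + (1/5)*(-2)**2))/(-6 + 4))**2 = (34 + (4 + (4/5 + (1/5)*4))/(-2))**2 = (34 - (4 + (4/5 + 4/5))/2)**2 = (34 - (4 + 8/5)/2)**2 = (34 - 1/2*28/5)**2 = (34 - 14/5)**2 = (156/5)**2 = 24336/25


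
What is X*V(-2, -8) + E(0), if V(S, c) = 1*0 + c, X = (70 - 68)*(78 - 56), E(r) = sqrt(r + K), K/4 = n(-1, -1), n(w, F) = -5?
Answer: -352 + 2*I*sqrt(5) ≈ -352.0 + 4.4721*I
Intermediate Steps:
K = -20 (K = 4*(-5) = -20)
E(r) = sqrt(-20 + r) (E(r) = sqrt(r - 20) = sqrt(-20 + r))
X = 44 (X = 2*22 = 44)
V(S, c) = c (V(S, c) = 0 + c = c)
X*V(-2, -8) + E(0) = 44*(-8) + sqrt(-20 + 0) = -352 + sqrt(-20) = -352 + 2*I*sqrt(5)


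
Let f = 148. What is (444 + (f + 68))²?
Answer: 435600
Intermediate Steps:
(444 + (f + 68))² = (444 + (148 + 68))² = (444 + 216)² = 660² = 435600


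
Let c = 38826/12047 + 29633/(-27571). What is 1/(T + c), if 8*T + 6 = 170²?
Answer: 1328591348/4801393732719 ≈ 0.00027671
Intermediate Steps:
c = 713482895/332147837 (c = 38826*(1/12047) + 29633*(-1/27571) = 38826/12047 - 29633/27571 = 713482895/332147837 ≈ 2.1481)
T = 14447/4 (T = -¾ + (⅛)*170² = -¾ + (⅛)*28900 = -¾ + 7225/2 = 14447/4 ≈ 3611.8)
1/(T + c) = 1/(14447/4 + 713482895/332147837) = 1/(4801393732719/1328591348) = 1328591348/4801393732719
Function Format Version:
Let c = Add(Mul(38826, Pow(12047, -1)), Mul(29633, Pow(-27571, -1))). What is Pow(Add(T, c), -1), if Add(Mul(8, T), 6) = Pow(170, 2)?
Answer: Rational(1328591348, 4801393732719) ≈ 0.00027671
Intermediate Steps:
c = Rational(713482895, 332147837) (c = Add(Mul(38826, Rational(1, 12047)), Mul(29633, Rational(-1, 27571))) = Add(Rational(38826, 12047), Rational(-29633, 27571)) = Rational(713482895, 332147837) ≈ 2.1481)
T = Rational(14447, 4) (T = Add(Rational(-3, 4), Mul(Rational(1, 8), Pow(170, 2))) = Add(Rational(-3, 4), Mul(Rational(1, 8), 28900)) = Add(Rational(-3, 4), Rational(7225, 2)) = Rational(14447, 4) ≈ 3611.8)
Pow(Add(T, c), -1) = Pow(Add(Rational(14447, 4), Rational(713482895, 332147837)), -1) = Pow(Rational(4801393732719, 1328591348), -1) = Rational(1328591348, 4801393732719)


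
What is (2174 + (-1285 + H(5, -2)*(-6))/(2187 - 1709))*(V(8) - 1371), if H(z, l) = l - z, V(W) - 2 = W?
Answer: -1412621369/478 ≈ -2.9553e+6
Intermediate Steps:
V(W) = 2 + W
(2174 + (-1285 + H(5, -2)*(-6))/(2187 - 1709))*(V(8) - 1371) = (2174 + (-1285 + (-2 - 1*5)*(-6))/(2187 - 1709))*((2 + 8) - 1371) = (2174 + (-1285 + (-2 - 5)*(-6))/478)*(10 - 1371) = (2174 + (-1285 - 7*(-6))*(1/478))*(-1361) = (2174 + (-1285 + 42)*(1/478))*(-1361) = (2174 - 1243*1/478)*(-1361) = (2174 - 1243/478)*(-1361) = (1037929/478)*(-1361) = -1412621369/478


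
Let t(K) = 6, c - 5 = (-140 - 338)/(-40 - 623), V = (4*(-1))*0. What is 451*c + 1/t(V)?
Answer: 3421507/1326 ≈ 2580.3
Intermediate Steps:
V = 0 (V = -4*0 = 0)
c = 3793/663 (c = 5 + (-140 - 338)/(-40 - 623) = 5 - 478/(-663) = 5 - 478*(-1/663) = 5 + 478/663 = 3793/663 ≈ 5.7210)
451*c + 1/t(V) = 451*(3793/663) + 1/6 = 1710643/663 + ⅙ = 3421507/1326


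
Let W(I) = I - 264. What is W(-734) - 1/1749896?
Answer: -1746396209/1749896 ≈ -998.00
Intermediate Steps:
W(I) = -264 + I
W(-734) - 1/1749896 = (-264 - 734) - 1/1749896 = -998 - 1*1/1749896 = -998 - 1/1749896 = -1746396209/1749896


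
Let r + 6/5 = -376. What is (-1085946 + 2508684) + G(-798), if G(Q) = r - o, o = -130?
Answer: 7112454/5 ≈ 1.4225e+6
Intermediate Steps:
r = -1886/5 (r = -6/5 - 376 = -1886/5 ≈ -377.20)
G(Q) = -1236/5 (G(Q) = -1886/5 - 1*(-130) = -1886/5 + 130 = -1236/5)
(-1085946 + 2508684) + G(-798) = (-1085946 + 2508684) - 1236/5 = 1422738 - 1236/5 = 7112454/5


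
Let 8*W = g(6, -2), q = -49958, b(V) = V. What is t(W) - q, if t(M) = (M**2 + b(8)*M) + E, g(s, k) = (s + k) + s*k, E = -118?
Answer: 49833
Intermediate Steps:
g(s, k) = k + s + k*s (g(s, k) = (k + s) + k*s = k + s + k*s)
W = -1 (W = (-2 + 6 - 2*6)/8 = (-2 + 6 - 12)/8 = (1/8)*(-8) = -1)
t(M) = -118 + M**2 + 8*M (t(M) = (M**2 + 8*M) - 118 = -118 + M**2 + 8*M)
t(W) - q = (-118 + (-1)**2 + 8*(-1)) - 1*(-49958) = (-118 + 1 - 8) + 49958 = -125 + 49958 = 49833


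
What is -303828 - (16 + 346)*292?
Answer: -409532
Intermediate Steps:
-303828 - (16 + 346)*292 = -303828 - 362*292 = -303828 - 1*105704 = -303828 - 105704 = -409532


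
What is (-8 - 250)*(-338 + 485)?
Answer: -37926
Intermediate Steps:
(-8 - 250)*(-338 + 485) = -258*147 = -37926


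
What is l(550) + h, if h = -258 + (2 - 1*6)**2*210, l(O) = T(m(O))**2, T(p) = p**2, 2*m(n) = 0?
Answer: 3102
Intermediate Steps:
m(n) = 0 (m(n) = (1/2)*0 = 0)
l(O) = 0 (l(O) = (0**2)**2 = 0**2 = 0)
h = 3102 (h = -258 + (2 - 6)**2*210 = -258 + (-4)**2*210 = -258 + 16*210 = -258 + 3360 = 3102)
l(550) + h = 0 + 3102 = 3102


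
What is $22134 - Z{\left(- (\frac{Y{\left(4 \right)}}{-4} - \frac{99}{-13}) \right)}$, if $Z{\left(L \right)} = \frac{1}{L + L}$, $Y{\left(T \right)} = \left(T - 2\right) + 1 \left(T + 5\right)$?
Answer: $\frac{5599928}{253} \approx 22134.0$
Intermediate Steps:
$Y{\left(T \right)} = 3 + 2 T$ ($Y{\left(T \right)} = \left(-2 + T\right) + 1 \left(5 + T\right) = \left(-2 + T\right) + \left(5 + T\right) = 3 + 2 T$)
$Z{\left(L \right)} = \frac{1}{2 L}$
$22134 - Z{\left(- (\frac{Y{\left(4 \right)}}{-4} - \frac{99}{-13}) \right)} = 22134 - \frac{1}{2 \left(- (\frac{3 + 2 \cdot 4}{-4} - \frac{99}{-13})\right)} = 22134 - \frac{1}{2 \left(- (\left(3 + 8\right) \left(- \frac{1}{4}\right) - - \frac{99}{13})\right)} = 22134 - \frac{1}{2 \left(- (11 \left(- \frac{1}{4}\right) + \frac{99}{13})\right)} = 22134 - \frac{1}{2 \left(- (- \frac{11}{4} + \frac{99}{13})\right)} = 22134 - \frac{1}{2 \left(\left(-1\right) \frac{253}{52}\right)} = 22134 - \frac{1}{2 \left(- \frac{253}{52}\right)} = 22134 - \frac{1}{2} \left(- \frac{52}{253}\right) = 22134 - - \frac{26}{253} = 22134 + \frac{26}{253} = \frac{5599928}{253}$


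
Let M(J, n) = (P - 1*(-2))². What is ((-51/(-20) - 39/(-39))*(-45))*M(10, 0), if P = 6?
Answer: -10224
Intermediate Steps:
M(J, n) = 64 (M(J, n) = (6 - 1*(-2))² = (6 + 2)² = 8² = 64)
((-51/(-20) - 39/(-39))*(-45))*M(10, 0) = ((-51/(-20) - 39/(-39))*(-45))*64 = ((-51*(-1/20) - 39*(-1/39))*(-45))*64 = ((51/20 + 1)*(-45))*64 = ((71/20)*(-45))*64 = -639/4*64 = -10224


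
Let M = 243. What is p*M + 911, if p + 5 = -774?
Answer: -188386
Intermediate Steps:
p = -779 (p = -5 - 774 = -779)
p*M + 911 = -779*243 + 911 = -189297 + 911 = -188386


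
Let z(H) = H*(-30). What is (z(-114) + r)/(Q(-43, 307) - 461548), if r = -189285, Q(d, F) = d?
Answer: 185865/461591 ≈ 0.40266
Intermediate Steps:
z(H) = -30*H
(z(-114) + r)/(Q(-43, 307) - 461548) = (-30*(-114) - 189285)/(-43 - 461548) = (3420 - 189285)/(-461591) = -185865*(-1/461591) = 185865/461591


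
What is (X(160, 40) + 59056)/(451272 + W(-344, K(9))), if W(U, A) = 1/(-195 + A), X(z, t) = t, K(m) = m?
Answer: 10991856/83936591 ≈ 0.13095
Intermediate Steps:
(X(160, 40) + 59056)/(451272 + W(-344, K(9))) = (40 + 59056)/(451272 + 1/(-195 + 9)) = 59096/(451272 + 1/(-186)) = 59096/(451272 - 1/186) = 59096/(83936591/186) = 59096*(186/83936591) = 10991856/83936591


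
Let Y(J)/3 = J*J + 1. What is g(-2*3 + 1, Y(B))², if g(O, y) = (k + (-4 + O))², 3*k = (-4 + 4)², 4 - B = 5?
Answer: 6561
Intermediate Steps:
B = -1 (B = 4 - 1*5 = 4 - 5 = -1)
k = 0 (k = (-4 + 4)²/3 = (⅓)*0² = (⅓)*0 = 0)
Y(J) = 3 + 3*J² (Y(J) = 3*(J*J + 1) = 3*(J² + 1) = 3*(1 + J²) = 3 + 3*J²)
g(O, y) = (-4 + O)² (g(O, y) = (0 + (-4 + O))² = (-4 + O)²)
g(-2*3 + 1, Y(B))² = ((-4 + (-2*3 + 1))²)² = ((-4 + (-6 + 1))²)² = ((-4 - 5)²)² = ((-9)²)² = 81² = 6561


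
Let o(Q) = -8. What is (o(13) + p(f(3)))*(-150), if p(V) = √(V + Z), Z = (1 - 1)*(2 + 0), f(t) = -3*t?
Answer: 1200 - 450*I ≈ 1200.0 - 450.0*I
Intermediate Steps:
Z = 0 (Z = 0*2 = 0)
p(V) = √V (p(V) = √(V + 0) = √V)
(o(13) + p(f(3)))*(-150) = (-8 + √(-3*3))*(-150) = (-8 + √(-9))*(-150) = (-8 + 3*I)*(-150) = 1200 - 450*I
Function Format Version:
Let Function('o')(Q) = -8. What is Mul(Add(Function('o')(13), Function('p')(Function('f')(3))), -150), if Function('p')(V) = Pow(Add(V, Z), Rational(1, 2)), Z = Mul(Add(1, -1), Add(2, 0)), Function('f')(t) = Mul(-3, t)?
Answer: Add(1200, Mul(-450, I)) ≈ Add(1200.0, Mul(-450.00, I))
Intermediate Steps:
Z = 0 (Z = Mul(0, 2) = 0)
Function('p')(V) = Pow(V, Rational(1, 2)) (Function('p')(V) = Pow(Add(V, 0), Rational(1, 2)) = Pow(V, Rational(1, 2)))
Mul(Add(Function('o')(13), Function('p')(Function('f')(3))), -150) = Mul(Add(-8, Pow(Mul(-3, 3), Rational(1, 2))), -150) = Mul(Add(-8, Pow(-9, Rational(1, 2))), -150) = Mul(Add(-8, Mul(3, I)), -150) = Add(1200, Mul(-450, I))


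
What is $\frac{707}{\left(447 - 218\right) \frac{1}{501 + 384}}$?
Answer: $\frac{625695}{229} \approx 2732.3$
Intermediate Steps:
$\frac{707}{\left(447 - 218\right) \frac{1}{501 + 384}} = \frac{707}{229 \cdot \frac{1}{885}} = \frac{707}{\frac{229}{885}} = 707 \cdot \frac{885}{229} = \frac{625695}{229}$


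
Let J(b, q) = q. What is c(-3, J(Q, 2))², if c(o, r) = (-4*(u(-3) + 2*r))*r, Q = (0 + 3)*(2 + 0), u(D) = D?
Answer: 64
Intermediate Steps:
Q = 6 (Q = 3*2 = 6)
c(o, r) = r*(12 - 8*r) (c(o, r) = (-4*(-3 + 2*r))*r = (12 - 8*r)*r = r*(12 - 8*r))
c(-3, J(Q, 2))² = (4*2*(3 - 2*2))² = (4*2*(3 - 4))² = (4*2*(-1))² = (-8)² = 64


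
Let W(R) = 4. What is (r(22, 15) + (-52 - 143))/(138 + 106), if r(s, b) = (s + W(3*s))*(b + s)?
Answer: 767/244 ≈ 3.1434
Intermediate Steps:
r(s, b) = (4 + s)*(b + s) (r(s, b) = (s + 4)*(b + s) = (4 + s)*(b + s))
(r(22, 15) + (-52 - 143))/(138 + 106) = ((22**2 + 4*15 + 4*22 + 15*22) + (-52 - 143))/(138 + 106) = ((484 + 60 + 88 + 330) - 195)/244 = (962 - 195)*(1/244) = 767*(1/244) = 767/244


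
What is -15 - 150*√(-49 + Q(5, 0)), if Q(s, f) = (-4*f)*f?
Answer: -15 - 1050*I ≈ -15.0 - 1050.0*I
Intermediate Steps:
Q(s, f) = -4*f²
-15 - 150*√(-49 + Q(5, 0)) = -15 - 150*√(-49 - 4*0²) = -15 - 150*√(-49 - 4*0) = -15 - 150*√(-49 + 0) = -15 - 1050*I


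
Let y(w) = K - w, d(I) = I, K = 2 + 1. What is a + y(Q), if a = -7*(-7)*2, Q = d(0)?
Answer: 101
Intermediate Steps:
K = 3
Q = 0
y(w) = 3 - w
a = 98 (a = 49*2 = 98)
a + y(Q) = 98 + (3 - 1*0) = 98 + (3 + 0) = 98 + 3 = 101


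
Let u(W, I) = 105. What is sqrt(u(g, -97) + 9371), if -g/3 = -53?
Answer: 2*sqrt(2369) ≈ 97.345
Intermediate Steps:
g = 159 (g = -3*(-53) = 159)
sqrt(u(g, -97) + 9371) = sqrt(105 + 9371) = sqrt(9476) = 2*sqrt(2369)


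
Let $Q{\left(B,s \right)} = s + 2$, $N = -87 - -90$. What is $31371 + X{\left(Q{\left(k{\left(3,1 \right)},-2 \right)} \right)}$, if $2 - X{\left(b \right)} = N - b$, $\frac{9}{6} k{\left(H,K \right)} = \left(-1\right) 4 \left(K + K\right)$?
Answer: $31370$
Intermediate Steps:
$N = 3$ ($N = -87 + 90 = 3$)
$k{\left(H,K \right)} = - \frac{16 K}{3}$ ($k{\left(H,K \right)} = \frac{2 \left(-1\right) 4 \left(K + K\right)}{3} = \frac{2 \left(- 4 \cdot 2 K\right)}{3} = \frac{2 \left(- 8 K\right)}{3} = - \frac{16 K}{3}$)
$Q{\left(B,s \right)} = 2 + s$
$X{\left(b \right)} = -1 + b$ ($X{\left(b \right)} = 2 - \left(3 - b\right) = 2 + \left(-3 + b\right) = -1 + b$)
$31371 + X{\left(Q{\left(k{\left(3,1 \right)},-2 \right)} \right)} = 31371 + \left(-1 + \left(2 - 2\right)\right) = 31371 + \left(-1 + 0\right) = 31371 - 1 = 31370$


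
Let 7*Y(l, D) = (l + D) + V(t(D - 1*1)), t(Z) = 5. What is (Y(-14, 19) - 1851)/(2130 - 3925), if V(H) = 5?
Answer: 12947/12565 ≈ 1.0304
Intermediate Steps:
Y(l, D) = 5/7 + D/7 + l/7 (Y(l, D) = ((l + D) + 5)/7 = ((D + l) + 5)/7 = (5 + D + l)/7 = 5/7 + D/7 + l/7)
(Y(-14, 19) - 1851)/(2130 - 3925) = ((5/7 + (⅐)*19 + (⅐)*(-14)) - 1851)/(2130 - 3925) = ((5/7 + 19/7 - 2) - 1851)/(-1795) = (10/7 - 1851)*(-1/1795) = -12947/7*(-1/1795) = 12947/12565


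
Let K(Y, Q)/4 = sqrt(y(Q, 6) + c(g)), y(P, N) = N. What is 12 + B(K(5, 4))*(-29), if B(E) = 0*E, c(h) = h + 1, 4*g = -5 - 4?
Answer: 12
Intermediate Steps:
g = -9/4 (g = (-5 - 4)/4 = (1/4)*(-9) = -9/4 ≈ -2.2500)
c(h) = 1 + h
K(Y, Q) = 2*sqrt(19) (K(Y, Q) = 4*sqrt(6 + (1 - 9/4)) = 4*sqrt(6 - 5/4) = 4*sqrt(19/4) = 4*(sqrt(19)/2) = 2*sqrt(19))
B(E) = 0
12 + B(K(5, 4))*(-29) = 12 + 0*(-29) = 12 + 0 = 12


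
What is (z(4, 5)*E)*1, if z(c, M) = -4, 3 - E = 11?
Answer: 32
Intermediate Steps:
E = -8 (E = 3 - 1*11 = 3 - 11 = -8)
(z(4, 5)*E)*1 = -4*(-8)*1 = 32*1 = 32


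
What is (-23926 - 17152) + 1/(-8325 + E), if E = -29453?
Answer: -1551844685/37778 ≈ -41078.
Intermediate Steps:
(-23926 - 17152) + 1/(-8325 + E) = (-23926 - 17152) + 1/(-8325 - 29453) = -41078 + 1/(-37778) = -41078 - 1/37778 = -1551844685/37778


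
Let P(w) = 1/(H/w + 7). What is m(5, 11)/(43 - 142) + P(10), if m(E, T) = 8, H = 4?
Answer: 199/3663 ≈ 0.054327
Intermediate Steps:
P(w) = 1/(7 + 4/w) (P(w) = 1/(4/w + 7) = 1/(7 + 4/w))
m(5, 11)/(43 - 142) + P(10) = 8/(43 - 142) + 10/(4 + 7*10) = 8/(-99) + 10/(4 + 70) = 8*(-1/99) + 10/74 = -8/99 + 10*(1/74) = -8/99 + 5/37 = 199/3663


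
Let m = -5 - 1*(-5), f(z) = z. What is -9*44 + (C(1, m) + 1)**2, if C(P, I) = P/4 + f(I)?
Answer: -6311/16 ≈ -394.44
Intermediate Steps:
m = 0 (m = -5 + 5 = 0)
C(P, I) = I + P/4 (C(P, I) = P/4 + I = I + P/4)
-9*44 + (C(1, m) + 1)**2 = -9*44 + ((0 + (1/4)*1) + 1)**2 = -396 + ((0 + 1/4) + 1)**2 = -396 + (1/4 + 1)**2 = -396 + (5/4)**2 = -396 + 25/16 = -6311/16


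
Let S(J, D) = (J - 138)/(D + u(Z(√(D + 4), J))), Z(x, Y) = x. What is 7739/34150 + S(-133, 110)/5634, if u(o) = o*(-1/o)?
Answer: 1185827921/5242929975 ≈ 0.22618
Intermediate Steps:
u(o) = -1
S(J, D) = (-138 + J)/(-1 + D) (S(J, D) = (J - 138)/(D - 1) = (-138 + J)/(-1 + D))
7739/34150 + S(-133, 110)/5634 = 7739/34150 + ((-138 - 133)/(-1 + 110))/5634 = 7739*(1/34150) + (-271/109)*(1/5634) = 7739/34150 + ((1/109)*(-271))*(1/5634) = 7739/34150 - 271/109*1/5634 = 7739/34150 - 271/614106 = 1185827921/5242929975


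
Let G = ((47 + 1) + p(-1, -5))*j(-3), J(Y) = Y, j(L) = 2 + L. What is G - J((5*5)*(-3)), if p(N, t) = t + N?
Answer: 33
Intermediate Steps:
p(N, t) = N + t
G = -42 (G = ((47 + 1) + (-1 - 5))*(2 - 3) = (48 - 6)*(-1) = 42*(-1) = -42)
G - J((5*5)*(-3)) = -42 - 5*5*(-3) = -42 - 25*(-3) = -42 - 1*(-75) = -42 + 75 = 33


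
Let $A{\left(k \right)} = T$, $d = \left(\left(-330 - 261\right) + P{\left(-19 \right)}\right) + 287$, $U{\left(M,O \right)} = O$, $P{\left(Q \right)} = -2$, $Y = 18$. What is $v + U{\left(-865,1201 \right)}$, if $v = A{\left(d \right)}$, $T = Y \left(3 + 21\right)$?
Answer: $1633$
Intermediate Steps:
$d = -306$ ($d = \left(\left(-330 - 261\right) - 2\right) + 287 = \left(-591 - 2\right) + 287 = -593 + 287 = -306$)
$T = 432$ ($T = 18 \left(3 + 21\right) = 18 \cdot 24 = 432$)
$A{\left(k \right)} = 432$
$v = 432$
$v + U{\left(-865,1201 \right)} = 432 + 1201 = 1633$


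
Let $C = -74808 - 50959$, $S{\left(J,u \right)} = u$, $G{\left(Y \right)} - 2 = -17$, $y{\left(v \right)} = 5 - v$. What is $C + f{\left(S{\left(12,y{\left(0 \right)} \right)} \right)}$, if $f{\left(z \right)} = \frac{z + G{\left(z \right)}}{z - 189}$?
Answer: $- \frac{11570559}{92} \approx -1.2577 \cdot 10^{5}$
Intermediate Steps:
$G{\left(Y \right)} = -15$ ($G{\left(Y \right)} = 2 - 17 = -15$)
$C = -125767$ ($C = -74808 - 50959 = -125767$)
$f{\left(z \right)} = \frac{-15 + z}{-189 + z}$ ($f{\left(z \right)} = \frac{z - 15}{z - 189} = \frac{-15 + z}{-189 + z}$)
$C + f{\left(S{\left(12,y{\left(0 \right)} \right)} \right)} = -125767 + \frac{-15 + \left(5 - 0\right)}{-189 + \left(5 - 0\right)} = -125767 + \frac{-15 + \left(5 + 0\right)}{-189 + \left(5 + 0\right)} = -125767 + \frac{-15 + 5}{-189 + 5} = -125767 + \frac{1}{-184} \left(-10\right) = -125767 - - \frac{5}{92} = -125767 + \frac{5}{92} = - \frac{11570559}{92}$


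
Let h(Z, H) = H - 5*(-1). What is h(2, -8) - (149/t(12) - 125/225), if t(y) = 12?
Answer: -535/36 ≈ -14.861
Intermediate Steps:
h(Z, H) = 5 + H (h(Z, H) = H + 5 = 5 + H)
h(2, -8) - (149/t(12) - 125/225) = (5 - 8) - (149/12 - 125/225) = -3 - (149*(1/12) - 125*1/225) = -3 - (149/12 - 5/9) = -3 - 1*427/36 = -3 - 427/36 = -535/36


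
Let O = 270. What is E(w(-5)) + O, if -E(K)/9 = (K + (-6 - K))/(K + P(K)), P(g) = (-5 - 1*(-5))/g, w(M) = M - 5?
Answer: 1323/5 ≈ 264.60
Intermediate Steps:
w(M) = -5 + M
P(g) = 0 (P(g) = (-5 + 5)/g = 0/g = 0)
E(K) = 54/K (E(K) = -9*(K + (-6 - K))/(K + 0) = -(-54)/K = 54/K)
E(w(-5)) + O = 54/(-5 - 5) + 270 = 54/(-10) + 270 = 54*(-1/10) + 270 = -27/5 + 270 = 1323/5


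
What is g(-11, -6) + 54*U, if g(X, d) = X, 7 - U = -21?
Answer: 1501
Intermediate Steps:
U = 28 (U = 7 - 1*(-21) = 7 + 21 = 28)
g(-11, -6) + 54*U = -11 + 54*28 = -11 + 1512 = 1501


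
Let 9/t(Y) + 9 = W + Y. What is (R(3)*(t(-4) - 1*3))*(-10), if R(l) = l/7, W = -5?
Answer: 15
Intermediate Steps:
t(Y) = 9/(-14 + Y) (t(Y) = 9/(-9 + (-5 + Y)) = 9/(-14 + Y))
R(l) = l/7
(R(3)*(t(-4) - 1*3))*(-10) = (((1/7)*3)*(9/(-14 - 4) - 1*3))*(-10) = (3*(9/(-18) - 3)/7)*(-10) = (3*(9*(-1/18) - 3)/7)*(-10) = (3*(-1/2 - 3)/7)*(-10) = ((3/7)*(-7/2))*(-10) = -3/2*(-10) = 15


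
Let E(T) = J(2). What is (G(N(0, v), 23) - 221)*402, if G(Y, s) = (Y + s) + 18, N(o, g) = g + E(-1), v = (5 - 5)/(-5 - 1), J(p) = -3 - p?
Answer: -74370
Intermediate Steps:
E(T) = -5 (E(T) = -3 - 1*2 = -3 - 2 = -5)
v = 0 (v = 0/(-6) = 0*(-⅙) = 0)
N(o, g) = -5 + g (N(o, g) = g - 5 = -5 + g)
G(Y, s) = 18 + Y + s
(G(N(0, v), 23) - 221)*402 = ((18 + (-5 + 0) + 23) - 221)*402 = ((18 - 5 + 23) - 221)*402 = (36 - 221)*402 = -185*402 = -74370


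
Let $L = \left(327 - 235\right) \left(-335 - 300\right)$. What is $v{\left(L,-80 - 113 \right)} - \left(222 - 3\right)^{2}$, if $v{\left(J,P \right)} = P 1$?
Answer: $-48154$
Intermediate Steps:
$L = -58420$ ($L = 92 \left(-635\right) = -58420$)
$v{\left(J,P \right)} = P$
$v{\left(L,-80 - 113 \right)} - \left(222 - 3\right)^{2} = \left(-80 - 113\right) - \left(222 - 3\right)^{2} = -193 - 219^{2} = -193 - 47961 = -48154$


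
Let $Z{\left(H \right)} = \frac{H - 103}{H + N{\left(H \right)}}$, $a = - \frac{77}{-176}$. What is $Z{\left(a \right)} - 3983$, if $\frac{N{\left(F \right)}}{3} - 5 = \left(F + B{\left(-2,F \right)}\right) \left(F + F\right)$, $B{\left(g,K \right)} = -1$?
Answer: $- \frac{7130749}{1787} \approx -3990.3$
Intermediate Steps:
$a = \frac{7}{16}$ ($a = \left(-77\right) \left(- \frac{1}{176}\right) = \frac{7}{16} \approx 0.4375$)
$N{\left(F \right)} = 15 + 6 F \left(-1 + F\right)$ ($N{\left(F \right)} = 15 + 3 \left(F - 1\right) \left(F + F\right) = 15 + 3 \left(-1 + F\right) 2 F = 15 + 3 \cdot 2 F \left(-1 + F\right) = 15 + 6 F \left(-1 + F\right)$)
$Z{\left(H \right)} = \frac{-103 + H}{15 - 5 H + 6 H^{2}}$ ($Z{\left(H \right)} = \frac{H - 103}{H + \left(15 - 6 H + 6 H^{2}\right)} = \frac{-103 + H}{15 - 5 H + 6 H^{2}}$)
$Z{\left(a \right)} - 3983 = \frac{-103 + \frac{7}{16}}{15 - \frac{35}{16} + 6 \left(\frac{7}{16}\right)^{2}} - 3983 = \frac{1}{15 - \frac{35}{16} + 6 \cdot \frac{49}{256}} \left(- \frac{1641}{16}\right) - 3983 = \frac{1}{15 - \frac{35}{16} + \frac{147}{128}} \left(- \frac{1641}{16}\right) - 3983 = \frac{1}{\frac{1787}{128}} \left(- \frac{1641}{16}\right) - 3983 = \frac{128}{1787} \left(- \frac{1641}{16}\right) - 3983 = - \frac{13128}{1787} - 3983 = - \frac{7130749}{1787}$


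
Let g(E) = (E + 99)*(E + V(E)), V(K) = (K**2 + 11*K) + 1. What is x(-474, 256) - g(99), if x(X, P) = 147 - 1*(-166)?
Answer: -2175707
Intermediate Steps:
x(X, P) = 313 (x(X, P) = 147 + 166 = 313)
V(K) = 1 + K**2 + 11*K
g(E) = (99 + E)*(1 + E**2 + 12*E) (g(E) = (E + 99)*(E + (1 + E**2 + 11*E)) = (99 + E)*(1 + E**2 + 12*E))
x(-474, 256) - g(99) = 313 - (99 + 99**3 + 111*99**2 + 1189*99) = 313 - (99 + 970299 + 111*9801 + 117711) = 313 - (99 + 970299 + 1087911 + 117711) = 313 - 1*2176020 = 313 - 2176020 = -2175707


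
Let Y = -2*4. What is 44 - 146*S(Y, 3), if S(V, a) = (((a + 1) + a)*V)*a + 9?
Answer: 23258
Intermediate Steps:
Y = -8
S(V, a) = 9 + V*a*(1 + 2*a) (S(V, a) = (((1 + a) + a)*V)*a + 9 = ((1 + 2*a)*V)*a + 9 = (V*(1 + 2*a))*a + 9 = V*a*(1 + 2*a) + 9 = 9 + V*a*(1 + 2*a))
44 - 146*S(Y, 3) = 44 - 146*(9 - 8*3 + 2*(-8)*3²) = 44 - 146*(9 - 24 + 2*(-8)*9) = 44 - 146*(9 - 24 - 144) = 44 - 146*(-159) = 44 + 23214 = 23258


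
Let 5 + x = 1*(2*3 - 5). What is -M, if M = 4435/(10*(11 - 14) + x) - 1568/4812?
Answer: 5348633/40902 ≈ 130.77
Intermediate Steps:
x = -4 (x = -5 + 1*(2*3 - 5) = -5 + 1*(6 - 5) = -5 + 1*1 = -5 + 1 = -4)
M = -5348633/40902 (M = 4435/(10*(11 - 14) - 4) - 1568/4812 = 4435/(10*(-3) - 4) - 1568*1/4812 = 4435/(-30 - 4) - 392/1203 = 4435/(-34) - 392/1203 = 4435*(-1/34) - 392/1203 = -4435/34 - 392/1203 = -5348633/40902 ≈ -130.77)
-M = -1*(-5348633/40902) = 5348633/40902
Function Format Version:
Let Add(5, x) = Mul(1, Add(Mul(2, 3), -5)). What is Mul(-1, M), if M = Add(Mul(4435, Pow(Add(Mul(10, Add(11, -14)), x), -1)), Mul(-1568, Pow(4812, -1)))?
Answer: Rational(5348633, 40902) ≈ 130.77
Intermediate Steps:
x = -4 (x = Add(-5, Mul(1, Add(Mul(2, 3), -5))) = Add(-5, Mul(1, Add(6, -5))) = Add(-5, Mul(1, 1)) = Add(-5, 1) = -4)
M = Rational(-5348633, 40902) (M = Add(Mul(4435, Pow(Add(Mul(10, Add(11, -14)), -4), -1)), Mul(-1568, Pow(4812, -1))) = Add(Mul(4435, Pow(Add(Mul(10, -3), -4), -1)), Mul(-1568, Rational(1, 4812))) = Add(Mul(4435, Pow(Add(-30, -4), -1)), Rational(-392, 1203)) = Add(Mul(4435, Pow(-34, -1)), Rational(-392, 1203)) = Add(Mul(4435, Rational(-1, 34)), Rational(-392, 1203)) = Add(Rational(-4435, 34), Rational(-392, 1203)) = Rational(-5348633, 40902) ≈ -130.77)
Mul(-1, M) = Mul(-1, Rational(-5348633, 40902)) = Rational(5348633, 40902)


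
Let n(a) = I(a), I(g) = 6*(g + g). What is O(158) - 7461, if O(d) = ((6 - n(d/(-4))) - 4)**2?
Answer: 219115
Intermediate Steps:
I(g) = 12*g (I(g) = 6*(2*g) = 12*g)
n(a) = 12*a
O(d) = (2 + 3*d)**2 (O(d) = ((6 - 12*d/(-4)) - 4)**2 = ((6 - 12*d*(-1/4)) - 4)**2 = ((6 - 12*(-d/4)) - 4)**2 = ((6 - (-3)*d) - 4)**2 = ((6 + 3*d) - 4)**2 = (2 + 3*d)**2)
O(158) - 7461 = (2 + 3*158)**2 - 7461 = (2 + 474)**2 - 7461 = 476**2 - 7461 = 226576 - 7461 = 219115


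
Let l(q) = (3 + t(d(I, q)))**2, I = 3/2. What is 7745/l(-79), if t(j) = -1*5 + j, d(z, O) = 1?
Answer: 7745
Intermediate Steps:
I = 3/2 (I = 3*(1/2) = 3/2 ≈ 1.5000)
t(j) = -5 + j
l(q) = 1 (l(q) = (3 + (-5 + 1))**2 = (3 - 4)**2 = (-1)**2 = 1)
7745/l(-79) = 7745/1 = 7745*1 = 7745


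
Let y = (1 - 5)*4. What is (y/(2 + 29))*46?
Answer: -736/31 ≈ -23.742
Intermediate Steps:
y = -16 (y = -4*4 = -16)
(y/(2 + 29))*46 = -16/(2 + 29)*46 = -16/31*46 = -736/31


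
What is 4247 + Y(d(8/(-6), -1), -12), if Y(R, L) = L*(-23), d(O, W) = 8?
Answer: 4523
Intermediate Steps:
Y(R, L) = -23*L
4247 + Y(d(8/(-6), -1), -12) = 4247 - 23*(-12) = 4247 + 276 = 4523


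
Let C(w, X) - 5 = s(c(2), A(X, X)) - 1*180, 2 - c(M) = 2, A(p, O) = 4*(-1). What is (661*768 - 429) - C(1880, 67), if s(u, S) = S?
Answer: 507398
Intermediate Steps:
A(p, O) = -4
c(M) = 0 (c(M) = 2 - 1*2 = 2 - 2 = 0)
C(w, X) = -179 (C(w, X) = 5 + (-4 - 1*180) = 5 + (-4 - 180) = 5 - 184 = -179)
(661*768 - 429) - C(1880, 67) = (661*768 - 429) - 1*(-179) = (507648 - 429) + 179 = 507219 + 179 = 507398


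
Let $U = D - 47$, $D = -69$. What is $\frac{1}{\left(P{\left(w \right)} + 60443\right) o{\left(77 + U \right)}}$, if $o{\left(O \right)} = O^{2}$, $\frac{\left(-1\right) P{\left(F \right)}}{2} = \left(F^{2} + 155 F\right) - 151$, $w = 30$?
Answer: $\frac{1}{75510045} \approx 1.3243 \cdot 10^{-8}$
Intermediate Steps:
$P{\left(F \right)} = 302 - 310 F - 2 F^{2}$ ($P{\left(F \right)} = - 2 \left(\left(F^{2} + 155 F\right) - 151\right) = - 2 \left(-151 + F^{2} + 155 F\right) = 302 - 310 F - 2 F^{2}$)
$U = -116$ ($U = -69 - 47 = -116$)
$\frac{1}{\left(P{\left(w \right)} + 60443\right) o{\left(77 + U \right)}} = \frac{1}{\left(\left(302 - 9300 - 2 \cdot 30^{2}\right) + 60443\right) \left(77 - 116\right)^{2}} = \frac{1}{\left(\left(302 - 9300 - 1800\right) + 60443\right) \left(-39\right)^{2}} = \frac{1}{\left(\left(302 - 9300 - 1800\right) + 60443\right) 1521} = \frac{1}{-10798 + 60443} \cdot \frac{1}{1521} = \frac{1}{49645} \cdot \frac{1}{1521} = \frac{1}{75510045}$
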